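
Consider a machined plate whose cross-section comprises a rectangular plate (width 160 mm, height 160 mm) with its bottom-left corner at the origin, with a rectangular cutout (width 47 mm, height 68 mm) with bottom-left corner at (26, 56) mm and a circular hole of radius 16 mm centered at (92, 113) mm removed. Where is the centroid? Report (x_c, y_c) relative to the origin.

plate: A = 160 × 160 = 25600.00, centroid at (80.00, 80.00).
hole 1: A = −(47 × 68) = -3196.00, centroid at (49.50, 90.00).
hole 2: A = −π·16² = -804.25, centroid at (92.00, 113.00).
ΣA = 21599.75 mm²
ΣAx_c = (25600.00)(80.00) + (-3196.00)(49.50) + (-804.25)(92.00) = 1815807.21 mm³
ΣAy_c = (25600.00)(80.00) + (-3196.00)(90.00) + (-804.25)(113.00) = 1669480.01 mm³
x_c = 1815807.21 / 21599.75 = 84.07 mm
y_c = 1669480.01 / 21599.75 = 77.29 mm

x_c = 84.07 mm, y_c = 77.29 mm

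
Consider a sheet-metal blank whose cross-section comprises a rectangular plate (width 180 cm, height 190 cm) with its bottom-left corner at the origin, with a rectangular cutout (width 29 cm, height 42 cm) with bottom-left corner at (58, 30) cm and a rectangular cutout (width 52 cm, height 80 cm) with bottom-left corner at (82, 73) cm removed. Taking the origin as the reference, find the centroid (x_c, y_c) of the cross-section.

plate: A = 180 × 190 = 34200.00, centroid at (90.00, 95.00).
hole 1: A = −(29 × 42) = -1218.00, centroid at (72.50, 51.00).
hole 2: A = −(52 × 80) = -4160.00, centroid at (108.00, 113.00).
ΣA = 28822.00 cm²
ΣAx_c = (34200.00)(90.00) + (-1218.00)(72.50) + (-4160.00)(108.00) = 2540415.00 cm³
ΣAy_c = (34200.00)(95.00) + (-1218.00)(51.00) + (-4160.00)(113.00) = 2716802.00 cm³
x_c = 2540415.00 / 28822.00 = 88.14 cm
y_c = 2716802.00 / 28822.00 = 94.26 cm

x_c = 88.14 cm, y_c = 94.26 cm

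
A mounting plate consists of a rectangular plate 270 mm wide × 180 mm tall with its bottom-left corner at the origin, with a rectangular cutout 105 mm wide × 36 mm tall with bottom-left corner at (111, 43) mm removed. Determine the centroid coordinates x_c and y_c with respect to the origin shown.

x_c = 132.60 mm, y_c = 92.45 mm

plate: A = 270 × 180 = 48600.00, centroid at (135.00, 90.00).
hole: A = −(105 × 36) = -3780.00, centroid at (163.50, 61.00).
ΣA = 44820.00 mm²
ΣAx_c = (48600.00)(135.00) + (-3780.00)(163.50) = 5942970.00 mm³
ΣAy_c = (48600.00)(90.00) + (-3780.00)(61.00) = 4143420.00 mm³
x_c = 5942970.00 / 44820.00 = 132.60 mm
y_c = 4143420.00 / 44820.00 = 92.45 mm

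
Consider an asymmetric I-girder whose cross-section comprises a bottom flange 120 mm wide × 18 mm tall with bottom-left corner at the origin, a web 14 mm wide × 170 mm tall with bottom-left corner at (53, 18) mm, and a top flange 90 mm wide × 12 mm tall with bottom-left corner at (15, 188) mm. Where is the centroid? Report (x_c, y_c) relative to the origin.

bottom flange: A = 120 × 18 = 2160.00, centroid at (60.00, 9.00).
web: A = 14 × 170 = 2380.00, centroid at (60.00, 103.00).
top flange: A = 90 × 12 = 1080.00, centroid at (60.00, 194.00).
ΣA = 5620.00 mm²
ΣAx_c = (2160.00)(60.00) + (2380.00)(60.00) + (1080.00)(60.00) = 337200.00 mm³
ΣAy_c = (2160.00)(9.00) + (2380.00)(103.00) + (1080.00)(194.00) = 474100.00 mm³
x_c = 337200.00 / 5620.00 = 60.00 mm
y_c = 474100.00 / 5620.00 = 84.36 mm

x_c = 60.00 mm, y_c = 84.36 mm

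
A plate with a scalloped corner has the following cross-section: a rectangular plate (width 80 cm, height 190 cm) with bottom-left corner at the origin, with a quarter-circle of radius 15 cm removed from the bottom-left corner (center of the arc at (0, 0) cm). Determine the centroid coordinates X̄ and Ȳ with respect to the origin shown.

Part | A | x̄ᵢ | ȳᵢ | A·x̄ᵢ | A·ȳᵢ
plate | 15200.00 | 40.00 | 95.00 | 608000.00 | 1444000.00
removed quarter-circle | -176.71 | 6.37 | 6.37 | -1125.00 | -1125.00
Σ | 15023.29 |  |  | 606875.00 | 1442875.00
X̄ = 606875.00 / 15023.29 = 40.40 cm
Ȳ = 1442875.00 / 15023.29 = 96.04 cm

X̄ = 40.40 cm, Ȳ = 96.04 cm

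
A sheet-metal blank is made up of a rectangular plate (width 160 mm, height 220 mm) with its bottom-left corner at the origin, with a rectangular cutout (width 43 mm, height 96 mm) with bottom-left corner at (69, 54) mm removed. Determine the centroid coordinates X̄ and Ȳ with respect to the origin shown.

X̄ = 78.61 mm, Ȳ = 111.06 mm

Part | A | x̄ᵢ | ȳᵢ | A·x̄ᵢ | A·ȳᵢ
plate | 35200.00 | 80.00 | 110.00 | 2816000.00 | 3872000.00
hole | -4128.00 | 90.50 | 102.00 | -373584.00 | -421056.00
Σ | 31072.00 |  |  | 2442416.00 | 3450944.00
X̄ = 2442416.00 / 31072.00 = 78.61 mm
Ȳ = 3450944.00 / 31072.00 = 111.06 mm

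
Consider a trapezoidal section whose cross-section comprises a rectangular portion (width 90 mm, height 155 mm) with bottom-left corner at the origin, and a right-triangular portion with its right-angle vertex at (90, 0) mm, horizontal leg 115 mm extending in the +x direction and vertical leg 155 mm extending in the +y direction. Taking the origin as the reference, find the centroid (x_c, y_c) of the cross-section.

rectangular portion: A = 90 × 155 = 13950.00, centroid at (45.00, 77.50).
triangular portion: A = ½·115·155 = 8912.50, centroid at (128.33, 51.67).
ΣA = 22862.50 mm², ΣAx_c = 1771520.83 mm³, ΣAy_c = 1541604.17 mm³.
x_c = 1771520.83/22862.50 = 77.49 mm; y_c = 1541604.17/22862.50 = 67.43 mm.

x_c = 77.49 mm, y_c = 67.43 mm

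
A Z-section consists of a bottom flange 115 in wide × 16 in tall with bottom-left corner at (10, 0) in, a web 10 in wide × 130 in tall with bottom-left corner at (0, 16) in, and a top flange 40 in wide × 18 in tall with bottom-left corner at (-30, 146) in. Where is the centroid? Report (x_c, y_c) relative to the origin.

Part | A | x̄ᵢ | ȳᵢ | A·x̄ᵢ | A·ȳᵢ
bottom flange | 1840.00 | 67.50 | 8.00 | 124200.00 | 14720.00
web | 1300.00 | 5.00 | 81.00 | 6500.00 | 105300.00
top flange | 720.00 | -10.00 | 155.00 | -7200.00 | 111600.00
Σ | 3860.00 |  |  | 123500.00 | 231620.00
x_c = 123500.00 / 3860.00 = 31.99 in
y_c = 231620.00 / 3860.00 = 60.01 in

x_c = 31.99 in, y_c = 60.01 in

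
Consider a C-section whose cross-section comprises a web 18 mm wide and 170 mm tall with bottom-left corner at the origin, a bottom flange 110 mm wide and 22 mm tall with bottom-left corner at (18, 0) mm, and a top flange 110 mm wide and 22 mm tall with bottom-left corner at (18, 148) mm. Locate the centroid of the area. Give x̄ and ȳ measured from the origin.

x̄ = 48.21 mm, ȳ = 85.00 mm

web: A = 18 × 170 = 3060.00, centroid at (9.00, 85.00).
bottom flange: A = 110 × 22 = 2420.00, centroid at (73.00, 11.00).
top flange: A = 110 × 22 = 2420.00, centroid at (73.00, 159.00).
ΣA = 7900.00 mm², ΣAx̄ = 380860.00 mm³, ΣAȳ = 671500.00 mm³.
x̄ = 380860.00/7900.00 = 48.21 mm; ȳ = 671500.00/7900.00 = 85.00 mm.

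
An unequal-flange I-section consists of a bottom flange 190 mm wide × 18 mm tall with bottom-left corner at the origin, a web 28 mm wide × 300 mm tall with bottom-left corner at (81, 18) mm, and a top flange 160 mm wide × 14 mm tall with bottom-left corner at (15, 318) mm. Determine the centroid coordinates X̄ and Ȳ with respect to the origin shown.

X̄ = 95.00 mm, Ȳ = 154.34 mm

bottom flange: A = 190 × 18 = 3420.00, centroid at (95.00, 9.00).
web: A = 28 × 300 = 8400.00, centroid at (95.00, 168.00).
top flange: A = 160 × 14 = 2240.00, centroid at (95.00, 325.00).
ΣA = 14060.00 mm², ΣAX̄ = 1335700.00 mm³, ΣAȲ = 2169980.00 mm³.
X̄ = 1335700.00/14060.00 = 95.00 mm; Ȳ = 2169980.00/14060.00 = 154.34 mm.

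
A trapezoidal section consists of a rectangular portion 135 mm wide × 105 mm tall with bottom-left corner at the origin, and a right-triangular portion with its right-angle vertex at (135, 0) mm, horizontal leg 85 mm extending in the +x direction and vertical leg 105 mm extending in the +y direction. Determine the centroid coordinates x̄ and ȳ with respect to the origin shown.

Part | A | x̄ᵢ | ȳᵢ | A·x̄ᵢ | A·ȳᵢ
rectangular portion | 14175.00 | 67.50 | 52.50 | 956812.50 | 744187.50
triangular portion | 4462.50 | 163.33 | 35.00 | 728875.00 | 156187.50
Σ | 18637.50 |  |  | 1685687.50 | 900375.00
x̄ = 1685687.50 / 18637.50 = 90.45 mm
ȳ = 900375.00 / 18637.50 = 48.31 mm

x̄ = 90.45 mm, ȳ = 48.31 mm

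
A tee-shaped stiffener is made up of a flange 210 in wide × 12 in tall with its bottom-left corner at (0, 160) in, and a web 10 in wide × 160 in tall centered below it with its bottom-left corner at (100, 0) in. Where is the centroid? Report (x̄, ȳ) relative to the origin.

x̄ = 105.00 in, ȳ = 132.60 in

web: A = 10 × 160 = 1600.00, centroid at (105.00, 80.00).
flange: A = 210 × 12 = 2520.00, centroid at (105.00, 166.00).
ΣA = 4120.00 in²
ΣAx̄ = (1600.00)(105.00) + (2520.00)(105.00) = 432600.00 in³
ΣAȳ = (1600.00)(80.00) + (2520.00)(166.00) = 546320.00 in³
x̄ = 432600.00 / 4120.00 = 105.00 in
ȳ = 546320.00 / 4120.00 = 132.60 in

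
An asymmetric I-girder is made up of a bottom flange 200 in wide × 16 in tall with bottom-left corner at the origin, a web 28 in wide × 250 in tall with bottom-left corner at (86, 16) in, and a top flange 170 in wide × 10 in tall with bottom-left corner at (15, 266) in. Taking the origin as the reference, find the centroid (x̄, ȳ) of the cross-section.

bottom flange: A = 200 × 16 = 3200.00, centroid at (100.00, 8.00).
web: A = 28 × 250 = 7000.00, centroid at (100.00, 141.00).
top flange: A = 170 × 10 = 1700.00, centroid at (100.00, 271.00).
ΣA = 11900.00 in²
ΣAx̄ = (3200.00)(100.00) + (7000.00)(100.00) + (1700.00)(100.00) = 1190000.00 in³
ΣAȳ = (3200.00)(8.00) + (7000.00)(141.00) + (1700.00)(271.00) = 1473300.00 in³
x̄ = 1190000.00 / 11900.00 = 100.00 in
ȳ = 1473300.00 / 11900.00 = 123.81 in

x̄ = 100.00 in, ȳ = 123.81 in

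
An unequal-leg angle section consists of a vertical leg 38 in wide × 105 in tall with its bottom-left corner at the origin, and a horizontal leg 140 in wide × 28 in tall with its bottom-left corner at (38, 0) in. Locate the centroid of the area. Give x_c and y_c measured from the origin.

vertical leg: A = 38 × 105 = 3990.00, centroid at (19.00, 52.50).
horizontal leg: A = 140 × 28 = 3920.00, centroid at (108.00, 14.00).
ΣA = 7910.00 in², ΣAx_c = 499170.00 in³, ΣAy_c = 264355.00 in³.
x_c = 499170.00/7910.00 = 63.11 in; y_c = 264355.00/7910.00 = 33.42 in.

x_c = 63.11 in, y_c = 33.42 in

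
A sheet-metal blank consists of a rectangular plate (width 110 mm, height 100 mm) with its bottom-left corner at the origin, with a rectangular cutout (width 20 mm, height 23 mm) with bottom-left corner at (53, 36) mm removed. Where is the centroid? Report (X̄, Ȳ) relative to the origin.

X̄ = 54.65 mm, Ȳ = 50.11 mm

plate: A = 110 × 100 = 11000.00, centroid at (55.00, 50.00).
hole: A = −(20 × 23) = -460.00, centroid at (63.00, 47.50).
ΣA = 10540.00 mm², ΣAX̄ = 576020.00 mm³, ΣAȲ = 528150.00 mm³.
X̄ = 576020.00/10540.00 = 54.65 mm; Ȳ = 528150.00/10540.00 = 50.11 mm.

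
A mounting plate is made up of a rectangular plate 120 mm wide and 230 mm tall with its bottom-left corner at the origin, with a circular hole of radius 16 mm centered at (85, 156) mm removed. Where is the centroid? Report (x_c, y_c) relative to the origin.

plate: A = 120 × 230 = 27600.00, centroid at (60.00, 115.00).
hole: A = −π·16² = -804.25, centroid at (85.00, 156.00).
ΣA = 26795.75 mm², ΣAx_c = 1587638.94 mm³, ΣAy_c = 3048537.36 mm³.
x_c = 1587638.94/26795.75 = 59.25 mm; y_c = 3048537.36/26795.75 = 113.77 mm.

x_c = 59.25 mm, y_c = 113.77 mm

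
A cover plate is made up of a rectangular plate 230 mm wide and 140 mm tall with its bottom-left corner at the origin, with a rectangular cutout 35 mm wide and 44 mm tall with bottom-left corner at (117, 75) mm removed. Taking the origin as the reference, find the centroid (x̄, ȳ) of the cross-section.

x̄ = 114.02 mm, ȳ = 68.64 mm

plate: A = 230 × 140 = 32200.00, centroid at (115.00, 70.00).
hole: A = −(35 × 44) = -1540.00, centroid at (134.50, 97.00).
ΣA = 30660.00 mm², ΣAx̄ = 3495870.00 mm³, ΣAȳ = 2104620.00 mm³.
x̄ = 3495870.00/30660.00 = 114.02 mm; ȳ = 2104620.00/30660.00 = 68.64 mm.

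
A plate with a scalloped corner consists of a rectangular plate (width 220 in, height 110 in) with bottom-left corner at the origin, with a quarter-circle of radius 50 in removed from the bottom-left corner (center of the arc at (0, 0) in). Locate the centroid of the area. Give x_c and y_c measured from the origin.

plate: A = 220 × 110 = 24200.00, centroid at (110.00, 55.00).
removed quarter-circle: A = −¼π·50² = -1963.50, centroid at (21.22, 21.22).
ΣA = 22236.50 in²
ΣAx_c = (24200.00)(110.00) + (-1963.50)(21.22) = 2620333.33 in³
ΣAy_c = (24200.00)(55.00) + (-1963.50)(21.22) = 1289333.33 in³
x_c = 2620333.33 / 22236.50 = 117.84 in
y_c = 1289333.33 / 22236.50 = 57.98 in

x_c = 117.84 in, y_c = 57.98 in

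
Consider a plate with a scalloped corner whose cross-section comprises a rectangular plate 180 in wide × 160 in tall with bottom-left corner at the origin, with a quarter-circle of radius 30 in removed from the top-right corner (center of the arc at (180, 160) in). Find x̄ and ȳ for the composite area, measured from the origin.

x̄ = 88.06 in, ȳ = 78.31 in

plate: A = 180 × 160 = 28800.00, centroid at (90.00, 80.00).
removed quarter-circle: A = −¼π·30² = -706.86, centroid at (167.27, 147.27).
ΣA = 28093.14 in²
ΣAx̄ = (28800.00)(90.00) + (-706.86)(167.27) = 2473765.50 in³
ΣAȳ = (28800.00)(80.00) + (-706.86)(147.27) = 2199902.66 in³
x̄ = 2473765.50 / 28093.14 = 88.06 in
ȳ = 2199902.66 / 28093.14 = 78.31 in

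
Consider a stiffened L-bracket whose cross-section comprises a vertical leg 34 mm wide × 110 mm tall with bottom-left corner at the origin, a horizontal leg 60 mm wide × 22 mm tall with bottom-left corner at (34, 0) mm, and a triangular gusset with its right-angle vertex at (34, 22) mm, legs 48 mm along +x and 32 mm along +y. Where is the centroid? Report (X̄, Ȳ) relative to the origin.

vertical leg: A = 34 × 110 = 3740.00, centroid at (17.00, 55.00).
horizontal leg: A = 60 × 22 = 1320.00, centroid at (64.00, 11.00).
gusset: A = ½·48·32 = 768.00, centroid at (50.00, 32.67).
ΣA = 5828.00 mm²
ΣAX̄ = (3740.00)(17.00) + (1320.00)(64.00) + (768.00)(50.00) = 186460.00 mm³
ΣAȲ = (3740.00)(55.00) + (1320.00)(11.00) + (768.00)(32.67) = 245308.00 mm³
X̄ = 186460.00 / 5828.00 = 31.99 mm
Ȳ = 245308.00 / 5828.00 = 42.09 mm

X̄ = 31.99 mm, Ȳ = 42.09 mm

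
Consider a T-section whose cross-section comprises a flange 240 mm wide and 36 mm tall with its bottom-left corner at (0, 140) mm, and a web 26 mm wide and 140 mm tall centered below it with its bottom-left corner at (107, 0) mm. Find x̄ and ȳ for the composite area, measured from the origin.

x̄ = 120.00 mm, ȳ = 131.92 mm

Part | A | x̄ᵢ | ȳᵢ | A·x̄ᵢ | A·ȳᵢ
web | 3640.00 | 120.00 | 70.00 | 436800.00 | 254800.00
flange | 8640.00 | 120.00 | 158.00 | 1036800.00 | 1365120.00
Σ | 12280.00 |  |  | 1473600.00 | 1619920.00
x̄ = 1473600.00 / 12280.00 = 120.00 mm
ȳ = 1619920.00 / 12280.00 = 131.92 mm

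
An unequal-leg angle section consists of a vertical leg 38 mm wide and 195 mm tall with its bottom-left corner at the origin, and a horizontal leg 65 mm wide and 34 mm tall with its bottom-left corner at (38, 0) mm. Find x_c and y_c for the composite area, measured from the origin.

x_c = 30.83 mm, y_c = 79.01 mm

vertical leg: A = 38 × 195 = 7410.00, centroid at (19.00, 97.50).
horizontal leg: A = 65 × 34 = 2210.00, centroid at (70.50, 17.00).
ΣA = 9620.00 mm²
ΣAx_c = (7410.00)(19.00) + (2210.00)(70.50) = 296595.00 mm³
ΣAy_c = (7410.00)(97.50) + (2210.00)(17.00) = 760045.00 mm³
x_c = 296595.00 / 9620.00 = 30.83 mm
y_c = 760045.00 / 9620.00 = 79.01 mm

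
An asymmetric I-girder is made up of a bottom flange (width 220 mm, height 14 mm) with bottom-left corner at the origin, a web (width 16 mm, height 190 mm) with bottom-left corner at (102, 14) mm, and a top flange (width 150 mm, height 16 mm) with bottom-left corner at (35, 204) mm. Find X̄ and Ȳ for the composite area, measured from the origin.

X̄ = 110.00 mm, Ȳ = 101.14 mm

bottom flange: A = 220 × 14 = 3080.00, centroid at (110.00, 7.00).
web: A = 16 × 190 = 3040.00, centroid at (110.00, 109.00).
top flange: A = 150 × 16 = 2400.00, centroid at (110.00, 212.00).
ΣA = 8520.00 mm², ΣAX̄ = 937200.00 mm³, ΣAȲ = 861720.00 mm³.
X̄ = 937200.00/8520.00 = 110.00 mm; Ȳ = 861720.00/8520.00 = 101.14 mm.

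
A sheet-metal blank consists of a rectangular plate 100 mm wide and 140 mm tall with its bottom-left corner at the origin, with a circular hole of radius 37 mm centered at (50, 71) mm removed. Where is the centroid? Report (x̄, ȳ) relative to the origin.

plate: A = 100 × 140 = 14000.00, centroid at (50.00, 70.00).
hole: A = −π·37² = -4300.84, centroid at (50.00, 71.00).
ΣA = 9699.16 mm², ΣAx̄ = 484957.98 mm³, ΣAȳ = 674640.34 mm³.
x̄ = 484957.98/9699.16 = 50.00 mm; ȳ = 674640.34/9699.16 = 69.56 mm.

x̄ = 50.00 mm, ȳ = 69.56 mm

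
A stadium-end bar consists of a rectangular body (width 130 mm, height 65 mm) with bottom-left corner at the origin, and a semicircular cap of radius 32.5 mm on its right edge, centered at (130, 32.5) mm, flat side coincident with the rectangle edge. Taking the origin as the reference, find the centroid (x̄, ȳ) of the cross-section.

x̄ = 77.93 mm, ȳ = 32.50 mm

rectangular body: A = 130 × 65 = 8450.00, centroid at (65.00, 32.50).
semicircular end: A = ½π·32.5² = 1659.15, centroid at (143.79, 32.50).
ΣA = 10109.15 mm²
ΣAx̄ = (8450.00)(65.00) + (1659.15)(143.79) = 787825.39 mm³
ΣAȳ = (8450.00)(32.50) + (1659.15)(32.50) = 328547.49 mm³
x̄ = 787825.39 / 10109.15 = 77.93 mm
ȳ = 328547.49 / 10109.15 = 32.50 mm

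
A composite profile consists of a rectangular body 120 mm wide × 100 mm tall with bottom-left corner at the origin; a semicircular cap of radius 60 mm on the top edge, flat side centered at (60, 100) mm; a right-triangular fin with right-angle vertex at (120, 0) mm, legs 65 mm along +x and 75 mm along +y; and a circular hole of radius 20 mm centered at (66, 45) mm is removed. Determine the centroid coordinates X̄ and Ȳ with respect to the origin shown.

X̄ = 70.17 mm, Ȳ = 69.75 mm

Part | A | x̄ᵢ | ȳᵢ | A·x̄ᵢ | A·ȳᵢ
rectangular body | 12000.00 | 60.00 | 50.00 | 720000.00 | 600000.00
semicircular top | 5654.87 | 60.00 | 125.46 | 339292.01 | 709486.68
triangular fin | 2437.50 | 141.67 | 25.00 | 345312.50 | 60937.50
hole | -1256.64 | 66.00 | 45.00 | -82938.05 | -56548.67
Σ | 18835.73 |  |  | 1321666.46 | 1313875.51
X̄ = 1321666.46 / 18835.73 = 70.17 mm
Ȳ = 1313875.51 / 18835.73 = 69.75 mm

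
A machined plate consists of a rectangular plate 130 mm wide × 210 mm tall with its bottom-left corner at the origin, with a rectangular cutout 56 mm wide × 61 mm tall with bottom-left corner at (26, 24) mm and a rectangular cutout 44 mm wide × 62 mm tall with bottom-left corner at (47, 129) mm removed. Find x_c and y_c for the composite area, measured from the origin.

x_c = 66.26 mm, y_c = 106.06 mm

plate: A = 130 × 210 = 27300.00, centroid at (65.00, 105.00).
hole 1: A = −(56 × 61) = -3416.00, centroid at (54.00, 54.50).
hole 2: A = −(44 × 62) = -2728.00, centroid at (69.00, 160.00).
ΣA = 21156.00 mm²
ΣAx_c = (27300.00)(65.00) + (-3416.00)(54.00) + (-2728.00)(69.00) = 1401804.00 mm³
ΣAy_c = (27300.00)(105.00) + (-3416.00)(54.50) + (-2728.00)(160.00) = 2243848.00 mm³
x_c = 1401804.00 / 21156.00 = 66.26 mm
y_c = 2243848.00 / 21156.00 = 106.06 mm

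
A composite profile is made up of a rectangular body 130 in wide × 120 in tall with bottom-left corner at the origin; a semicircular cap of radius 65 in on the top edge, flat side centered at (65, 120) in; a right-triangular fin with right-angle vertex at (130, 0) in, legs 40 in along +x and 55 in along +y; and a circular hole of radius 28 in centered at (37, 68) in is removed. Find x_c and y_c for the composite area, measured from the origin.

x_c = 72.43 in, y_c = 84.71 in

rectangular body: A = 130 × 120 = 15600.00, centroid at (65.00, 60.00).
semicircular top: A = ½π·65² = 6636.61, centroid at (65.00, 147.59).
triangular fin: A = ½·40·55 = 1100.00, centroid at (143.33, 18.33).
hole: A = −π·28² = -2463.01, centroid at (37.00, 68.00).
ΣA = 20873.61 in²
ΣAx_c = (15600.00)(65.00) + (6636.61)(65.00) + (1100.00)(143.33) + (-2463.01)(37.00) = 1511915.29 in³
ΣAy_c = (15600.00)(60.00) + (6636.61)(147.59) + (1100.00)(18.33) + (-2463.01)(68.00) = 1768159.15 in³
x_c = 1511915.29 / 20873.61 = 72.43 in
y_c = 1768159.15 / 20873.61 = 84.71 in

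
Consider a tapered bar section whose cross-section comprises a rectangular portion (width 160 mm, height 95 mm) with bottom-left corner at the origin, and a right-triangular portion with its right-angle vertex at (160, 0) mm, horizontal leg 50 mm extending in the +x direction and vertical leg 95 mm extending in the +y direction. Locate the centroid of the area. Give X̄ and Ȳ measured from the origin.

X̄ = 93.06 mm, Ȳ = 45.36 mm

Part | A | x̄ᵢ | ȳᵢ | A·x̄ᵢ | A·ȳᵢ
rectangular portion | 15200.00 | 80.00 | 47.50 | 1216000.00 | 722000.00
triangular portion | 2375.00 | 176.67 | 31.67 | 419583.33 | 75208.33
Σ | 17575.00 |  |  | 1635583.33 | 797208.33
X̄ = 1635583.33 / 17575.00 = 93.06 mm
Ȳ = 797208.33 / 17575.00 = 45.36 mm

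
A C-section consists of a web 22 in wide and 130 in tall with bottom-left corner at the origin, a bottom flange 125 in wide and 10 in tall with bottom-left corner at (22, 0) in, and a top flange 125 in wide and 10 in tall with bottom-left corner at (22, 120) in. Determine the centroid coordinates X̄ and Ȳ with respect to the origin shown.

web: A = 22 × 130 = 2860.00, centroid at (11.00, 65.00).
bottom flange: A = 125 × 10 = 1250.00, centroid at (84.50, 5.00).
top flange: A = 125 × 10 = 1250.00, centroid at (84.50, 125.00).
ΣA = 5360.00 in²
ΣAX̄ = (2860.00)(11.00) + (1250.00)(84.50) + (1250.00)(84.50) = 242710.00 in³
ΣAȲ = (2860.00)(65.00) + (1250.00)(5.00) + (1250.00)(125.00) = 348400.00 in³
X̄ = 242710.00 / 5360.00 = 45.28 in
Ȳ = 348400.00 / 5360.00 = 65.00 in

X̄ = 45.28 in, Ȳ = 65.00 in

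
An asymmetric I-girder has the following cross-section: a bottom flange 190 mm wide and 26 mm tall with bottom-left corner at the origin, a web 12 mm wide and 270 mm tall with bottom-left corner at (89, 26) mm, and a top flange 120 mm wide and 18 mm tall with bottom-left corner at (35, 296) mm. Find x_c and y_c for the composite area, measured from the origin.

x_c = 95.00 mm, y_c = 120.37 mm

bottom flange: A = 190 × 26 = 4940.00, centroid at (95.00, 13.00).
web: A = 12 × 270 = 3240.00, centroid at (95.00, 161.00).
top flange: A = 120 × 18 = 2160.00, centroid at (95.00, 305.00).
ΣA = 10340.00 mm²
ΣAx_c = (4940.00)(95.00) + (3240.00)(95.00) + (2160.00)(95.00) = 982300.00 mm³
ΣAy_c = (4940.00)(13.00) + (3240.00)(161.00) + (2160.00)(305.00) = 1244660.00 mm³
x_c = 982300.00 / 10340.00 = 95.00 mm
y_c = 1244660.00 / 10340.00 = 120.37 mm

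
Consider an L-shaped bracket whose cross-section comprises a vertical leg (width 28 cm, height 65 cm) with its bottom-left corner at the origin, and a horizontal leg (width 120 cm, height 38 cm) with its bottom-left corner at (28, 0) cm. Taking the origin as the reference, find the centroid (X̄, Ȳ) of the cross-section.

vertical leg: A = 28 × 65 = 1820.00, centroid at (14.00, 32.50).
horizontal leg: A = 120 × 38 = 4560.00, centroid at (88.00, 19.00).
ΣA = 6380.00 cm²
ΣAX̄ = (1820.00)(14.00) + (4560.00)(88.00) = 426760.00 cm³
ΣAȲ = (1820.00)(32.50) + (4560.00)(19.00) = 145790.00 cm³
X̄ = 426760.00 / 6380.00 = 66.89 cm
Ȳ = 145790.00 / 6380.00 = 22.85 cm

X̄ = 66.89 cm, Ȳ = 22.85 cm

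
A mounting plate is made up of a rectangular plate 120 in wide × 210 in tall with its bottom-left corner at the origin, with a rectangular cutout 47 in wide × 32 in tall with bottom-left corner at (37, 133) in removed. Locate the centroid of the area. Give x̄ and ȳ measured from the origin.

x̄ = 59.97 in, ȳ = 102.21 in

plate: A = 120 × 210 = 25200.00, centroid at (60.00, 105.00).
hole: A = −(47 × 32) = -1504.00, centroid at (60.50, 149.00).
ΣA = 23696.00 in², ΣAx̄ = 1421008.00 in³, ΣAȳ = 2421904.00 in³.
x̄ = 1421008.00/23696.00 = 59.97 in; ȳ = 2421904.00/23696.00 = 102.21 in.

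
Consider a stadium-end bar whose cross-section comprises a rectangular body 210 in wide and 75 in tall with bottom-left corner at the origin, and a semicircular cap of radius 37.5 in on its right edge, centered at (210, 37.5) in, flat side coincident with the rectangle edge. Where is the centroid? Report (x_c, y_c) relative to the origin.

x_c = 119.87 in, y_c = 37.50 in

Part | A | x̄ᵢ | ȳᵢ | A·x̄ᵢ | A·ȳᵢ
rectangular body | 15750.00 | 105.00 | 37.50 | 1653750.00 | 590625.00
semicircular end | 2208.93 | 225.92 | 37.50 | 499032.04 | 82834.96
Σ | 17958.93 |  |  | 2152782.04 | 673459.96
x_c = 2152782.04 / 17958.93 = 119.87 in
y_c = 673459.96 / 17958.93 = 37.50 in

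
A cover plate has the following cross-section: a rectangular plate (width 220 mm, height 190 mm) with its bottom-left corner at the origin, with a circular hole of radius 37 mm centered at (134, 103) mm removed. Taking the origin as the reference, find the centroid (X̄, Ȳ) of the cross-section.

plate: A = 220 × 190 = 41800.00, centroid at (110.00, 95.00).
hole: A = −π·37² = -4300.84, centroid at (134.00, 103.00).
ΣA = 37499.16 mm²
ΣAX̄ = (41800.00)(110.00) + (-4300.84)(134.00) = 4021687.39 mm³
ΣAȲ = (41800.00)(95.00) + (-4300.84)(103.00) = 3528013.44 mm³
X̄ = 4021687.39 / 37499.16 = 107.25 mm
Ȳ = 3528013.44 / 37499.16 = 94.08 mm

X̄ = 107.25 mm, Ȳ = 94.08 mm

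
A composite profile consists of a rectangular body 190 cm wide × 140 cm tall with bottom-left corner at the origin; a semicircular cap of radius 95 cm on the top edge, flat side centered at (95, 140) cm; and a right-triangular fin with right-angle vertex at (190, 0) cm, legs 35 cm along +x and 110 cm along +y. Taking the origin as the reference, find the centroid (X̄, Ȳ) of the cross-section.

rectangular body: A = 190 × 140 = 26600.00, centroid at (95.00, 70.00).
semicircular top: A = ½π·95² = 14176.44, centroid at (95.00, 180.32).
triangular fin: A = ½·35·110 = 1925.00, centroid at (201.67, 36.67).
ΣA = 42701.44 cm²
ΣAX̄ = (26600.00)(95.00) + (14176.44)(95.00) + (1925.00)(201.67) = 4261969.83 cm³
ΣAȲ = (26600.00)(70.00) + (14176.44)(180.32) + (1925.00)(36.67) = 4488867.83 cm³
X̄ = 4261969.83 / 42701.44 = 99.81 cm
Ȳ = 4488867.83 / 42701.44 = 105.12 cm

X̄ = 99.81 cm, Ȳ = 105.12 cm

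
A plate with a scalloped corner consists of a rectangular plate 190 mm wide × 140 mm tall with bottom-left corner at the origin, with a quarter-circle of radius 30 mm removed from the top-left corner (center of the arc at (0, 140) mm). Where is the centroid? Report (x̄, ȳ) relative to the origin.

plate: A = 190 × 140 = 26600.00, centroid at (95.00, 70.00).
removed quarter-circle: A = −¼π·30² = -706.86, centroid at (12.73, 127.27).
ΣA = 25893.14 mm², ΣAx̄ = 2518000.00 mm³, ΣAȳ = 1772039.83 mm³.
x̄ = 2518000.00/25893.14 = 97.25 mm; ȳ = 1772039.83/25893.14 = 68.44 mm.

x̄ = 97.25 mm, ȳ = 68.44 mm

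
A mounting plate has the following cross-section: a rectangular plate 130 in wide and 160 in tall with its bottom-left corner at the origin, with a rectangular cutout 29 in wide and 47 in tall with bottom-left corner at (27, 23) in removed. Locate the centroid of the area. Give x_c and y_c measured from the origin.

x_c = 66.65 in, y_c = 82.35 in

plate: A = 130 × 160 = 20800.00, centroid at (65.00, 80.00).
hole: A = −(29 × 47) = -1363.00, centroid at (41.50, 46.50).
ΣA = 19437.00 in², ΣAx_c = 1295435.50 in³, ΣAy_c = 1600620.50 in³.
x_c = 1295435.50/19437.00 = 66.65 in; y_c = 1600620.50/19437.00 = 82.35 in.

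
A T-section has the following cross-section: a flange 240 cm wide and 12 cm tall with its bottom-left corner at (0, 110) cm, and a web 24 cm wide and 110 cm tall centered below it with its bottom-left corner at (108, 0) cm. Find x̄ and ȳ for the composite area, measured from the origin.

web: A = 24 × 110 = 2640.00, centroid at (120.00, 55.00).
flange: A = 240 × 12 = 2880.00, centroid at (120.00, 116.00).
ΣA = 5520.00 cm²
ΣAx̄ = (2640.00)(120.00) + (2880.00)(120.00) = 662400.00 cm³
ΣAȳ = (2640.00)(55.00) + (2880.00)(116.00) = 479280.00 cm³
x̄ = 662400.00 / 5520.00 = 120.00 cm
ȳ = 479280.00 / 5520.00 = 86.83 cm

x̄ = 120.00 cm, ȳ = 86.83 cm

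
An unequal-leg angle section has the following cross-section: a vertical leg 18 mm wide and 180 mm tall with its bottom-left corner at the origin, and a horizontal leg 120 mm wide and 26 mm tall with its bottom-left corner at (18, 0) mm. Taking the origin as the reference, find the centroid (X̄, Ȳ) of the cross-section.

vertical leg: A = 18 × 180 = 3240.00, centroid at (9.00, 90.00).
horizontal leg: A = 120 × 26 = 3120.00, centroid at (78.00, 13.00).
ΣA = 6360.00 mm², ΣAX̄ = 272520.00 mm³, ΣAȲ = 332160.00 mm³.
X̄ = 272520.00/6360.00 = 42.85 mm; Ȳ = 332160.00/6360.00 = 52.23 mm.

X̄ = 42.85 mm, Ȳ = 52.23 mm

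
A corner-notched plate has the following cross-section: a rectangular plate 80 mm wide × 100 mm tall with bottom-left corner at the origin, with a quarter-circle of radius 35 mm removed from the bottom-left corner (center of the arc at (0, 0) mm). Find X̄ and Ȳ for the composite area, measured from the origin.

X̄ = 43.44 mm, Ȳ = 54.80 mm

Part | A | x̄ᵢ | ȳᵢ | A·x̄ᵢ | A·ȳᵢ
plate | 8000.00 | 40.00 | 50.00 | 320000.00 | 400000.00
removed quarter-circle | -962.11 | 14.85 | 14.85 | -14291.67 | -14291.67
Σ | 7037.89 |  |  | 305708.33 | 385708.33
X̄ = 305708.33 / 7037.89 = 43.44 mm
Ȳ = 385708.33 / 7037.89 = 54.80 mm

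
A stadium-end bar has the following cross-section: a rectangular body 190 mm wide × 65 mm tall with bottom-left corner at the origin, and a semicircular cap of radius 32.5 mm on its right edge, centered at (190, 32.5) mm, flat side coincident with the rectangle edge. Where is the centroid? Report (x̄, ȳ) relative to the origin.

Part | A | x̄ᵢ | ȳᵢ | A·x̄ᵢ | A·ȳᵢ
rectangular body | 12350.00 | 95.00 | 32.50 | 1173250.00 | 401375.00
semicircular end | 1659.15 | 203.79 | 32.50 | 338124.60 | 53922.49
Σ | 14009.15 |  |  | 1511374.60 | 455297.49
x̄ = 1511374.60 / 14009.15 = 107.88 mm
ȳ = 455297.49 / 14009.15 = 32.50 mm

x̄ = 107.88 mm, ȳ = 32.50 mm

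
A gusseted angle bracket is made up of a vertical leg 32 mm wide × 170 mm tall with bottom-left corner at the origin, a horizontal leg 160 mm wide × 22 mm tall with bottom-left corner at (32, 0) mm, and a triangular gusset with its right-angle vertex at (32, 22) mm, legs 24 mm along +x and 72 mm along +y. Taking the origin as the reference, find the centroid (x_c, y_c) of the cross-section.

x_c = 52.51 mm, y_c = 55.06 mm

vertical leg: A = 32 × 170 = 5440.00, centroid at (16.00, 85.00).
horizontal leg: A = 160 × 22 = 3520.00, centroid at (112.00, 11.00).
gusset: A = ½·24·72 = 864.00, centroid at (40.00, 46.00).
ΣA = 9824.00 mm², ΣAx_c = 515840.00 mm³, ΣAy_c = 540864.00 mm³.
x_c = 515840.00/9824.00 = 52.51 mm; y_c = 540864.00/9824.00 = 55.06 mm.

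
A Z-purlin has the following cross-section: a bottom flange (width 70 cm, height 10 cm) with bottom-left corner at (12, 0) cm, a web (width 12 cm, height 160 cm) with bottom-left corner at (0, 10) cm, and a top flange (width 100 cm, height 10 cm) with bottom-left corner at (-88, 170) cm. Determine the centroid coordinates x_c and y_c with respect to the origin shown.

Part | A | x̄ᵢ | ȳᵢ | A·x̄ᵢ | A·ȳᵢ
bottom flange | 700.00 | 47.00 | 5.00 | 32900.00 | 3500.00
web | 1920.00 | 6.00 | 90.00 | 11520.00 | 172800.00
top flange | 1000.00 | -38.00 | 175.00 | -38000.00 | 175000.00
Σ | 3620.00 |  |  | 6420.00 | 351300.00
x_c = 6420.00 / 3620.00 = 1.77 cm
y_c = 351300.00 / 3620.00 = 97.04 cm

x_c = 1.77 cm, y_c = 97.04 cm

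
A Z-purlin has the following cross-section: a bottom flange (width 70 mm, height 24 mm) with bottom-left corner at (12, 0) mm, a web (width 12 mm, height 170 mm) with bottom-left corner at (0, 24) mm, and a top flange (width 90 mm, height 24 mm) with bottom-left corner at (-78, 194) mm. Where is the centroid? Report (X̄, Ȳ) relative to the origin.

X̄ = 3.39 mm, Ȳ = 116.92 mm

bottom flange: A = 70 × 24 = 1680.00, centroid at (47.00, 12.00).
web: A = 12 × 170 = 2040.00, centroid at (6.00, 109.00).
top flange: A = 90 × 24 = 2160.00, centroid at (-33.00, 206.00).
ΣA = 5880.00 mm²
ΣAX̄ = (1680.00)(47.00) + (2040.00)(6.00) + (2160.00)(-33.00) = 19920.00 mm³
ΣAȲ = (1680.00)(12.00) + (2040.00)(109.00) + (2160.00)(206.00) = 687480.00 mm³
X̄ = 19920.00 / 5880.00 = 3.39 mm
Ȳ = 687480.00 / 5880.00 = 116.92 mm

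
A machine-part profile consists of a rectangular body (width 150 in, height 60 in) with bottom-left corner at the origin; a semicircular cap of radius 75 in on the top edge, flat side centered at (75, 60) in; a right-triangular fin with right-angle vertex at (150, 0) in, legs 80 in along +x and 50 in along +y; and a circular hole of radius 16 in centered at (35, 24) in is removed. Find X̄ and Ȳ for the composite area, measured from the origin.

Part | A | x̄ᵢ | ȳᵢ | A·x̄ᵢ | A·ȳᵢ
rectangular body | 9000.00 | 75.00 | 30.00 | 675000.00 | 270000.00
semicircular top | 8835.73 | 75.00 | 91.83 | 662679.70 | 811393.76
triangular fin | 2000.00 | 176.67 | 16.67 | 353333.33 | 33333.33
hole | -804.25 | 35.00 | 24.00 | -28148.67 | -19301.95
Σ | 19031.48 |  |  | 1662864.36 | 1095425.15
X̄ = 1662864.36 / 19031.48 = 87.37 in
Ȳ = 1095425.15 / 19031.48 = 57.56 in

X̄ = 87.37 in, Ȳ = 57.56 in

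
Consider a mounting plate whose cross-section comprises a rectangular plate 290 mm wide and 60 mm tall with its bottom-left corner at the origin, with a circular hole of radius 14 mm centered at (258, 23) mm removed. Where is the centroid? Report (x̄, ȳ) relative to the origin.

x̄ = 140.85 mm, ȳ = 30.26 mm

plate: A = 290 × 60 = 17400.00, centroid at (145.00, 30.00).
hole: A = −π·14² = -615.75, centroid at (258.00, 23.00).
ΣA = 16784.25 mm², ΣAx̄ = 2364135.94 mm³, ΣAȳ = 507837.70 mm³.
x̄ = 2364135.94/16784.25 = 140.85 mm; ȳ = 507837.70/16784.25 = 30.26 mm.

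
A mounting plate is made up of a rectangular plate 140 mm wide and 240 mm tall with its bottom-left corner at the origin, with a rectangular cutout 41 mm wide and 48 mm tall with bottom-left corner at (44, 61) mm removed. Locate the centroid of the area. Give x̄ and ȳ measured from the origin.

Part | A | x̄ᵢ | ȳᵢ | A·x̄ᵢ | A·ȳᵢ
plate | 33600.00 | 70.00 | 120.00 | 2352000.00 | 4032000.00
hole | -1968.00 | 64.50 | 85.00 | -126936.00 | -167280.00
Σ | 31632.00 |  |  | 2225064.00 | 3864720.00
x̄ = 2225064.00 / 31632.00 = 70.34 mm
ȳ = 3864720.00 / 31632.00 = 122.18 mm

x̄ = 70.34 mm, ȳ = 122.18 mm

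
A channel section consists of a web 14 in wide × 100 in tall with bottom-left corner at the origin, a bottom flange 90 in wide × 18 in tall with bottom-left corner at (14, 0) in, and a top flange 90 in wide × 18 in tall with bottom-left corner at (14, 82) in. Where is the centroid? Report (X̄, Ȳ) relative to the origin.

X̄ = 43.31 in, Ȳ = 50.00 in

Part | A | x̄ᵢ | ȳᵢ | A·x̄ᵢ | A·ȳᵢ
web | 1400.00 | 7.00 | 50.00 | 9800.00 | 70000.00
bottom flange | 1620.00 | 59.00 | 9.00 | 95580.00 | 14580.00
top flange | 1620.00 | 59.00 | 91.00 | 95580.00 | 147420.00
Σ | 4640.00 |  |  | 200960.00 | 232000.00
X̄ = 200960.00 / 4640.00 = 43.31 in
Ȳ = 232000.00 / 4640.00 = 50.00 in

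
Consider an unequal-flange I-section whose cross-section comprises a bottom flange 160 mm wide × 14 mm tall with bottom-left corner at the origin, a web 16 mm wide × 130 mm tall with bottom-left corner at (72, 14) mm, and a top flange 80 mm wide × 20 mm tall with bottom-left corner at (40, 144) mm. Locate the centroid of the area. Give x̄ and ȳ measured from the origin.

Part | A | x̄ᵢ | ȳᵢ | A·x̄ᵢ | A·ȳᵢ
bottom flange | 2240.00 | 80.00 | 7.00 | 179200.00 | 15680.00
web | 2080.00 | 80.00 | 79.00 | 166400.00 | 164320.00
top flange | 1600.00 | 80.00 | 154.00 | 128000.00 | 246400.00
Σ | 5920.00 |  |  | 473600.00 | 426400.00
x̄ = 473600.00 / 5920.00 = 80.00 mm
ȳ = 426400.00 / 5920.00 = 72.03 mm

x̄ = 80.00 mm, ȳ = 72.03 mm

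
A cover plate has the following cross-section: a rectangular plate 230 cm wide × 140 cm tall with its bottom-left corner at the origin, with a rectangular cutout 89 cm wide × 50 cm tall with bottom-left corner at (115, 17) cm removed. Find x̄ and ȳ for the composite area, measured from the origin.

plate: A = 230 × 140 = 32200.00, centroid at (115.00, 70.00).
hole: A = −(89 × 50) = -4450.00, centroid at (159.50, 42.00).
ΣA = 27750.00 cm², ΣAx̄ = 2993225.00 cm³, ΣAȳ = 2067100.00 cm³.
x̄ = 2993225.00/27750.00 = 107.86 cm; ȳ = 2067100.00/27750.00 = 74.49 cm.

x̄ = 107.86 cm, ȳ = 74.49 cm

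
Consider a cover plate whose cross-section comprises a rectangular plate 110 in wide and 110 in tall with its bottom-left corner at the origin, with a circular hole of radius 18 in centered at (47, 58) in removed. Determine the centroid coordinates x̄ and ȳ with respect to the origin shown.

plate: A = 110 × 110 = 12100.00, centroid at (55.00, 55.00).
hole: A = −π·18² = -1017.88, centroid at (47.00, 58.00).
ΣA = 11082.12 in², ΣAx̄ = 617659.83 in³, ΣAȳ = 606463.19 in³.
x̄ = 617659.83/11082.12 = 55.73 in; ȳ = 606463.19/11082.12 = 54.72 in.

x̄ = 55.73 in, ȳ = 54.72 in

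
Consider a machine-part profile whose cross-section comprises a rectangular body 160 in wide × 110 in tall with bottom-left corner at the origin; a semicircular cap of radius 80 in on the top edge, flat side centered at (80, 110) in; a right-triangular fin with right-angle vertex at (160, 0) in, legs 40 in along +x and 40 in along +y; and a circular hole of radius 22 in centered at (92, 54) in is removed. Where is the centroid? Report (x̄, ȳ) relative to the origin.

x̄ = 82.09 in, ȳ = 87.02 in

Part | A | x̄ᵢ | ȳᵢ | A·x̄ᵢ | A·ȳᵢ
rectangular body | 17600.00 | 80.00 | 55.00 | 1408000.00 | 968000.00
semicircular top | 10053.10 | 80.00 | 143.95 | 804247.72 | 1447173.95
triangular fin | 800.00 | 173.33 | 13.33 | 138666.67 | 10666.67
hole | -1520.53 | 92.00 | 54.00 | -139888.84 | -82108.67
Σ | 26932.57 |  |  | 2211025.55 | 2343731.95
x̄ = 2211025.55 / 26932.57 = 82.09 in
ȳ = 2343731.95 / 26932.57 = 87.02 in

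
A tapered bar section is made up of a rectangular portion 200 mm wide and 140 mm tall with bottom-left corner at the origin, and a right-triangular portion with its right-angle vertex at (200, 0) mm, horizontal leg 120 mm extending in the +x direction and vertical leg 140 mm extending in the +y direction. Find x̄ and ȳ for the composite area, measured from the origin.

rectangular portion: A = 200 × 140 = 28000.00, centroid at (100.00, 70.00).
triangular portion: A = ½·120·140 = 8400.00, centroid at (240.00, 46.67).
ΣA = 36400.00 mm², ΣAx̄ = 4816000.00 mm³, ΣAȳ = 2352000.00 mm³.
x̄ = 4816000.00/36400.00 = 132.31 mm; ȳ = 2352000.00/36400.00 = 64.62 mm.

x̄ = 132.31 mm, ȳ = 64.62 mm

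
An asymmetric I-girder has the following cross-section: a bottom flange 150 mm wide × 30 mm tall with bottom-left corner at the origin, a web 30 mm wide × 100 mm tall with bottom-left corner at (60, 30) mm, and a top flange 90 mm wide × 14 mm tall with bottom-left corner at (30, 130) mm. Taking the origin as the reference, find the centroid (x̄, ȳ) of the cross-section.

x̄ = 75.00 mm, ȳ = 54.81 mm

Part | A | x̄ᵢ | ȳᵢ | A·x̄ᵢ | A·ȳᵢ
bottom flange | 4500.00 | 75.00 | 15.00 | 337500.00 | 67500.00
web | 3000.00 | 75.00 | 80.00 | 225000.00 | 240000.00
top flange | 1260.00 | 75.00 | 137.00 | 94500.00 | 172620.00
Σ | 8760.00 |  |  | 657000.00 | 480120.00
x̄ = 657000.00 / 8760.00 = 75.00 mm
ȳ = 480120.00 / 8760.00 = 54.81 mm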